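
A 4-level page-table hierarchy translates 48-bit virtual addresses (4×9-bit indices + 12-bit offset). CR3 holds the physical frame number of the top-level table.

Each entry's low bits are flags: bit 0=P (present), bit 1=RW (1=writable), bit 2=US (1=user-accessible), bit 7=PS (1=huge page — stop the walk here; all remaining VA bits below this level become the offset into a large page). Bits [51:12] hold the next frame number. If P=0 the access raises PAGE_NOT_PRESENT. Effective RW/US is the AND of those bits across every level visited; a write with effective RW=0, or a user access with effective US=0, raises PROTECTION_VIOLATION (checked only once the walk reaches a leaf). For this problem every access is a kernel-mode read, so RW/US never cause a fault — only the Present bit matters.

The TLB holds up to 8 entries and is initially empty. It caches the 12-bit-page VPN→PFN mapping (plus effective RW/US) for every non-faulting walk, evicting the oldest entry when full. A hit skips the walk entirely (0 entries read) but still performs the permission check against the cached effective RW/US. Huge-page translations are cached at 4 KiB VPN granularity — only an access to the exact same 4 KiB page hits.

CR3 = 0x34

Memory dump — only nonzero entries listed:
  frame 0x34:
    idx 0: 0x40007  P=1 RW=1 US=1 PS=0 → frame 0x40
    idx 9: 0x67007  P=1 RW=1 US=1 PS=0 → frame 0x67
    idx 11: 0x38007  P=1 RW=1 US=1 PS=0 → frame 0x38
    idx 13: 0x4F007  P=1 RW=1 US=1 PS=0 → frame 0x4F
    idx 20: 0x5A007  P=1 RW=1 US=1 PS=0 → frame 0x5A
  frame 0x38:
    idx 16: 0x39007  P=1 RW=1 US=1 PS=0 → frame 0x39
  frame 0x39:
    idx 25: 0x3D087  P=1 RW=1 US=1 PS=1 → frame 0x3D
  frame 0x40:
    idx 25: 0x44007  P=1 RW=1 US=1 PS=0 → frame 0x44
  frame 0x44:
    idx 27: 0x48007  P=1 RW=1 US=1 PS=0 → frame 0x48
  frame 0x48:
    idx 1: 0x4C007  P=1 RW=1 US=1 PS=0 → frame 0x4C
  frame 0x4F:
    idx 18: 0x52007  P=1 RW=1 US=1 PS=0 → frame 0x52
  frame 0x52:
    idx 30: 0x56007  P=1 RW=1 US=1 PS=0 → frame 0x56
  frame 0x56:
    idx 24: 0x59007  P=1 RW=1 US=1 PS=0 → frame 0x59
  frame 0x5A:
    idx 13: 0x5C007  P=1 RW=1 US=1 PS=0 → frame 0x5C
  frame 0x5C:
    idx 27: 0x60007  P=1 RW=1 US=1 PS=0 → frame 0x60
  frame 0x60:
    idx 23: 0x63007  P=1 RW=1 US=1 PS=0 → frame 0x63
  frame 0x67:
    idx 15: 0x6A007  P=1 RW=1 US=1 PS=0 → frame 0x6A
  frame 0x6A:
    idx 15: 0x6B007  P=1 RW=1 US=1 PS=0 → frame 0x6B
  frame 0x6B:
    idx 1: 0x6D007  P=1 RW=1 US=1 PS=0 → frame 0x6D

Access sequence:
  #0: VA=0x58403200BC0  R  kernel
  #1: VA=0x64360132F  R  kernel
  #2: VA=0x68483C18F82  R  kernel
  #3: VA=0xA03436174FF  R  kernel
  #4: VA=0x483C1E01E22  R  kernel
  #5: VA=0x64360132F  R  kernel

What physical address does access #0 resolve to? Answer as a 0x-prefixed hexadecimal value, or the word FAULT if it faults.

Walk each access:
#0 VA=0x58403200BC0 (r,kernel):
  L0 @0x34[11] → 0x38007  P=1,RW=1,US=1,PS=0
  L1 @0x38[16] → 0x39007  P=1,RW=1,US=1,PS=0
  L2 @0x39[25] → 0x3D087  P=1,RW=1,US=1,PS=1
  ✓ 0x3DBC0 (huge @L2)  — 3 lookups
#1 VA=0x64360132F (r,kernel):
  L0 @0x34[0] → 0x40007  P=1,RW=1,US=1,PS=0
  L1 @0x40[25] → 0x44007  P=1,RW=1,US=1,PS=0
  L2 @0x44[27] → 0x48007  P=1,RW=1,US=1,PS=0
  L3 @0x48[1] → 0x4C007  P=1,RW=1,US=1,PS=0
  ✓ 0x4C32F  — 4 lookups
#2 VA=0x68483C18F82 (r,kernel):
  L0 @0x34[13] → 0x4F007  P=1,RW=1,US=1,PS=0
  L1 @0x4F[18] → 0x52007  P=1,RW=1,US=1,PS=0
  L2 @0x52[30] → 0x56007  P=1,RW=1,US=1,PS=0
  L3 @0x56[24] → 0x59007  P=1,RW=1,US=1,PS=0
  ✓ 0x59F82  — 4 lookups
#3 VA=0xA03436174FF (r,kernel):
  L0 @0x34[20] → 0x5A007  P=1,RW=1,US=1,PS=0
  L1 @0x5A[13] → 0x5C007  P=1,RW=1,US=1,PS=0
  L2 @0x5C[27] → 0x60007  P=1,RW=1,US=1,PS=0
  L3 @0x60[23] → 0x63007  P=1,RW=1,US=1,PS=0
  ✓ 0x634FF  — 4 lookups
#4 VA=0x483C1E01E22 (r,kernel):
  L0 @0x34[9] → 0x67007  P=1,RW=1,US=1,PS=0
  L1 @0x67[15] → 0x6A007  P=1,RW=1,US=1,PS=0
  L2 @0x6A[15] → 0x6B007  P=1,RW=1,US=1,PS=0
  L3 @0x6B[1] → 0x6D007  P=1,RW=1,US=1,PS=0
  ✓ 0x6DE22  — 4 lookups
#5 VA=0x64360132F (r,kernel):
  TLB hit vpn=0x643601 → PA=0x4C32F

Access #0 PA: 0x3DBC0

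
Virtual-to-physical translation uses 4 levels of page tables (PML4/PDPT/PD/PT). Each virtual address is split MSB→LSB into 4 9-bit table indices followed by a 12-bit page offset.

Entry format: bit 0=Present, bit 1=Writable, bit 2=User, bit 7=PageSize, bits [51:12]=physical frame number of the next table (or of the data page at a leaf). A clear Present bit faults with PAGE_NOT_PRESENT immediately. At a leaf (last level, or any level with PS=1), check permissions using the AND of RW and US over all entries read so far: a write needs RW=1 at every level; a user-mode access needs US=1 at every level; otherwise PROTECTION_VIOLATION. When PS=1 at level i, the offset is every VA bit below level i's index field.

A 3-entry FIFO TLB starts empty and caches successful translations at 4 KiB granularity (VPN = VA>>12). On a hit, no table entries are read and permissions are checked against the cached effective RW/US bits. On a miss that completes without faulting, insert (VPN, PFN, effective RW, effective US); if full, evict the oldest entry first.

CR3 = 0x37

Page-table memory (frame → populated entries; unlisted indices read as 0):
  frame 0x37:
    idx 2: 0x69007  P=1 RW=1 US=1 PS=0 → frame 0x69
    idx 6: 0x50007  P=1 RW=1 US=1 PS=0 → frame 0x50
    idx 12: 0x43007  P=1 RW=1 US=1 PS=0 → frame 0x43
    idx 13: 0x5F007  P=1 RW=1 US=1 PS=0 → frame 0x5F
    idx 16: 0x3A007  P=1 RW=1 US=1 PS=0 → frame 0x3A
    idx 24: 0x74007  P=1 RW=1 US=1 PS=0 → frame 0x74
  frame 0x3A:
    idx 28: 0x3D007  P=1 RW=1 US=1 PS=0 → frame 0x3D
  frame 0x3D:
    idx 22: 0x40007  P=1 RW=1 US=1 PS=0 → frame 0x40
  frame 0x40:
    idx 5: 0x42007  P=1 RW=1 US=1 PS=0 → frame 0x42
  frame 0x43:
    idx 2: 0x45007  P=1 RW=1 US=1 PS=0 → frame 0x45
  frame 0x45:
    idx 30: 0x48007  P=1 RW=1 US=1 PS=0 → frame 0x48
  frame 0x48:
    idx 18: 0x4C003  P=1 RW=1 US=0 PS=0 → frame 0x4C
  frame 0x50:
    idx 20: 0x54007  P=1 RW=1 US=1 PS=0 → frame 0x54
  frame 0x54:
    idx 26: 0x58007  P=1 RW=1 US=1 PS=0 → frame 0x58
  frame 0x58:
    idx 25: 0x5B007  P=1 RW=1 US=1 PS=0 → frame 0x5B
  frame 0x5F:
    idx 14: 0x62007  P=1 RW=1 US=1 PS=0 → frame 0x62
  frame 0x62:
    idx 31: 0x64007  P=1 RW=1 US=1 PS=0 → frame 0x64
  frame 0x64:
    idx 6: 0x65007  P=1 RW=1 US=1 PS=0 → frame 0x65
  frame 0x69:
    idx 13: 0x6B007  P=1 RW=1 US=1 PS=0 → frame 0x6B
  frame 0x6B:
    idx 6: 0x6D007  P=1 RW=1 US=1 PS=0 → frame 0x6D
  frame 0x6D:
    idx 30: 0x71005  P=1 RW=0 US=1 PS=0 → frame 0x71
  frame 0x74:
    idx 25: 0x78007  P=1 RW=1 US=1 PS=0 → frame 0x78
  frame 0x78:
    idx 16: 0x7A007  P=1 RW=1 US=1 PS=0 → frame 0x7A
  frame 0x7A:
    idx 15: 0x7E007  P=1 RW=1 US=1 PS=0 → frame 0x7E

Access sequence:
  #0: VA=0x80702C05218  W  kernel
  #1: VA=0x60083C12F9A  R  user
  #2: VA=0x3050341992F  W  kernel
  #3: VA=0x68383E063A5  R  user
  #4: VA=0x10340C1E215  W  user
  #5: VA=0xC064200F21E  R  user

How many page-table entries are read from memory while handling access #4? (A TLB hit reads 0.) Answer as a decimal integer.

Walk each access:
#0 VA=0x80702C05218 (w,kernel):
  L0: frame=0x37 idx=16 entry=0x3A007 [P=1 RW=1 US=1 PS=0]
  L1: frame=0x3A idx=28 entry=0x3D007 [P=1 RW=1 US=1 PS=0]
  L2: frame=0x3D idx=22 entry=0x40007 [P=1 RW=1 US=1 PS=0]
  L3: frame=0x40 idx=5 entry=0x42007 [P=1 RW=1 US=1 PS=0]
  ✓ 0x42218  — 4 lookups
#1 VA=0x60083C12F9A (r,user):
  L0: frame=0x37 idx=12 entry=0x43007 [P=1 RW=1 US=1 PS=0]
  L1: frame=0x43 idx=2 entry=0x45007 [P=1 RW=1 US=1 PS=0]
  L2: frame=0x45 idx=30 entry=0x48007 [P=1 RW=1 US=1 PS=0]
  L3: frame=0x48 idx=18 entry=0x4C003 [P=1 RW=1 US=0 PS=0]
  → PROTECTION_VIOLATION  (4 entries read)
#2 VA=0x3050341992F (w,kernel):
  L0: frame=0x37 idx=6 entry=0x50007 [P=1 RW=1 US=1 PS=0]
  L1: frame=0x50 idx=20 entry=0x54007 [P=1 RW=1 US=1 PS=0]
  L2: frame=0x54 idx=26 entry=0x58007 [P=1 RW=1 US=1 PS=0]
  L3: frame=0x58 idx=25 entry=0x5B007 [P=1 RW=1 US=1 PS=0]
  ✓ 0x5B92F  — 4 lookups
#3 VA=0x68383E063A5 (r,user):
  L0: frame=0x37 idx=13 entry=0x5F007 [P=1 RW=1 US=1 PS=0]
  L1: frame=0x5F idx=14 entry=0x62007 [P=1 RW=1 US=1 PS=0]
  L2: frame=0x62 idx=31 entry=0x64007 [P=1 RW=1 US=1 PS=0]
  L3: frame=0x64 idx=6 entry=0x65007 [P=1 RW=1 US=1 PS=0]
  ✓ 0x653A5  — 4 lookups
#4 VA=0x10340C1E215 (w,user):
  L0: frame=0x37 idx=2 entry=0x69007 [P=1 RW=1 US=1 PS=0]
  L1: frame=0x69 idx=13 entry=0x6B007 [P=1 RW=1 US=1 PS=0]
  L2: frame=0x6B idx=6 entry=0x6D007 [P=1 RW=1 US=1 PS=0]
  L3: frame=0x6D idx=30 entry=0x71005 [P=1 RW=0 US=1 PS=0]
  → PROTECTION_VIOLATION  (4 entries read)
#5 VA=0xC064200F21E (r,user):
  L0: frame=0x37 idx=24 entry=0x74007 [P=1 RW=1 US=1 PS=0]
  L1: frame=0x74 idx=25 entry=0x78007 [P=1 RW=1 US=1 PS=0]
  L2: frame=0x78 idx=16 entry=0x7A007 [P=1 RW=1 US=1 PS=0]
  L3: frame=0x7A idx=15 entry=0x7E007 [P=1 RW=1 US=1 PS=0]
  ✓ 0x7E21E  — 4 lookups

Entries read for #4: 4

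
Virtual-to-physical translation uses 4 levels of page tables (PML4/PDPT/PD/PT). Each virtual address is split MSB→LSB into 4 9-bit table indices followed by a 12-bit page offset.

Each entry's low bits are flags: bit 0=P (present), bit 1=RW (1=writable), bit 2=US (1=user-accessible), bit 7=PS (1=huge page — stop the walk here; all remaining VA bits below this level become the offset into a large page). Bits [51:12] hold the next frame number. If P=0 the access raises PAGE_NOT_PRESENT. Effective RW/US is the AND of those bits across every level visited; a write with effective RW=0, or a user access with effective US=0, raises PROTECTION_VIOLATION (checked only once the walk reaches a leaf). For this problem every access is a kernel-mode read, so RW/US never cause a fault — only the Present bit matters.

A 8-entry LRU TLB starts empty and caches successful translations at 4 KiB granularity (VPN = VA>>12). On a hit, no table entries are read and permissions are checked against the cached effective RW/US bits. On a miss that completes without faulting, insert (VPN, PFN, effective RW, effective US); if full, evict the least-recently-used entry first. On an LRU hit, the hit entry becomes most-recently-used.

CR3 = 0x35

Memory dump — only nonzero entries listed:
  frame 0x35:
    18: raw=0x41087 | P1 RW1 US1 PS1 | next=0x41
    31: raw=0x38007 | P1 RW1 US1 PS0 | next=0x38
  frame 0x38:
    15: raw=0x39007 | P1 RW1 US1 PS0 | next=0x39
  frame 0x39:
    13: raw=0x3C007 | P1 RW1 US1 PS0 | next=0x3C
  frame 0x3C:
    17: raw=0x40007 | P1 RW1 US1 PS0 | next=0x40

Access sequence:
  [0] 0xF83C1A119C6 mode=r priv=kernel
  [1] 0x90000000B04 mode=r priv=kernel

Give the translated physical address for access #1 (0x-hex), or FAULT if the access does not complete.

Walk each access:
#0 VA=0xF83C1A119C6 (r,kernel):
  [0] read 0x35 idx=31: raw=0x38007 flags P=1 W=1 U=1 S=0
  [1] read 0x38 idx=15: raw=0x39007 flags P=1 W=1 U=1 S=0
  [2] read 0x39 idx=13: raw=0x3C007 flags P=1 W=1 U=1 S=0
  [3] read 0x3C idx=17: raw=0x40007 flags P=1 W=1 U=1 S=0
  → PA=0x409C6  (4 entries read)
#1 VA=0x90000000B04 (r,kernel):
  [0] read 0x35 idx=18: raw=0x41087 flags P=1 W=1 U=1 S=1
  → PA=0x41B04 (huge @L0)  (1 entries read)

Access #1 PA: 0x41B04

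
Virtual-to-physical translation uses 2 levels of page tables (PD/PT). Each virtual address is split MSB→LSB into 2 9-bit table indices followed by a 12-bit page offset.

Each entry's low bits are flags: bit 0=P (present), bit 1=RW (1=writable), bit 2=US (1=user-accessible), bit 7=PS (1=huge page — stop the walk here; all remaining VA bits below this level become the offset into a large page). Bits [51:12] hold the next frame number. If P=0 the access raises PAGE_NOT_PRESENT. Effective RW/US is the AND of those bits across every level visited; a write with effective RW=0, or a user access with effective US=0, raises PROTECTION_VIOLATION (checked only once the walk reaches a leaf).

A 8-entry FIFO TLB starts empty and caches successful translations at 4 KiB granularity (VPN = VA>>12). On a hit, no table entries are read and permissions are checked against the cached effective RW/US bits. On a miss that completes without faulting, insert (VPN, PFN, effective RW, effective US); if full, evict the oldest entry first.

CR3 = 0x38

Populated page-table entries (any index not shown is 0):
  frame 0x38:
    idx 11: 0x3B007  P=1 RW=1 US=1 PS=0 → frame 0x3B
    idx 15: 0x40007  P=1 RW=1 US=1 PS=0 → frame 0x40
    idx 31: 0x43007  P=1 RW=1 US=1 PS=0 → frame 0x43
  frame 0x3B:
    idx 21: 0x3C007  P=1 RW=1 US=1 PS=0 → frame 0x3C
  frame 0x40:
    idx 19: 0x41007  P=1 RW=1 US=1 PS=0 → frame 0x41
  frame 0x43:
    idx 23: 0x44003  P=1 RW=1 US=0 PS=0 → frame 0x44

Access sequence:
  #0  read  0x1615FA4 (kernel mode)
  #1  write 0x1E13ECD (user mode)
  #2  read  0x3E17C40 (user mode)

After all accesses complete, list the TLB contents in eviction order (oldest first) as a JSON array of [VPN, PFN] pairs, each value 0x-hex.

Per-access translation:
#0 VA=0x1615FA4 (r,kernel):
  L0: frame=0x38 idx=11 entry=0x3B007 [P=1 RW=1 US=1 PS=0]
  L1: frame=0x3B idx=21 entry=0x3C007 [P=1 RW=1 US=1 PS=0]
  ✓ 0x3CFA4  — 2 lookups
#1 VA=0x1E13ECD (w,user):
  L0: frame=0x38 idx=15 entry=0x40007 [P=1 RW=1 US=1 PS=0]
  L1: frame=0x40 idx=19 entry=0x41007 [P=1 RW=1 US=1 PS=0]
  ✓ 0x41ECD  — 2 lookups
#2 VA=0x3E17C40 (r,user):
  L0: frame=0x38 idx=31 entry=0x43007 [P=1 RW=1 US=1 PS=0]
  L1: frame=0x43 idx=23 entry=0x44003 [P=1 RW=1 US=0 PS=0]
  → PROTECTION_VIOLATION  (2 entries read)

TLB: [["0x1615", "0x3C"], ["0x1E13", "0x41"]]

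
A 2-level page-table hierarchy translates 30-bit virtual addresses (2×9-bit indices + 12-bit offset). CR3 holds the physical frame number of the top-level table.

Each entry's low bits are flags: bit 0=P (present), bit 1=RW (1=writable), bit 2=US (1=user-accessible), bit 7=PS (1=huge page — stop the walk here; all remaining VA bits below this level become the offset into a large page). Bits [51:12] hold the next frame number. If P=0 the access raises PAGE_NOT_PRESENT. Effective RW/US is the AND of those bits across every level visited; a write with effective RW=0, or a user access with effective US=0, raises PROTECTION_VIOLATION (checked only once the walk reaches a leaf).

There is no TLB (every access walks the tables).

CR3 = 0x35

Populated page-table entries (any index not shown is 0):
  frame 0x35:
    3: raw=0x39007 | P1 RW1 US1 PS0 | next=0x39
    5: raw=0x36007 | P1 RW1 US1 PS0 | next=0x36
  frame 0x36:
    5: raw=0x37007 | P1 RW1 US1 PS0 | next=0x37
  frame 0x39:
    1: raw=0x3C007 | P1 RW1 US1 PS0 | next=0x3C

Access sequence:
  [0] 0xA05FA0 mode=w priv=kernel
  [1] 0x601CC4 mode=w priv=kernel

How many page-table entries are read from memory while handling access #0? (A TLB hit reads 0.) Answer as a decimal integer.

Walk each access:
#0 VA=0xA05FA0 (w,kernel):
  [0] read 0x35 idx=5: raw=0x36007 flags P=1 W=1 U=1 S=0
  [1] read 0x36 idx=5: raw=0x37007 flags P=1 W=1 U=1 S=0
  → PA=0x37FA0  (2 entries read)
#1 VA=0x601CC4 (w,kernel):
  [0] read 0x35 idx=3: raw=0x39007 flags P=1 W=1 U=1 S=0
  [1] read 0x39 idx=1: raw=0x3C007 flags P=1 W=1 U=1 S=0
  → PA=0x3CCC4  (2 entries read)

Entries read for #0: 2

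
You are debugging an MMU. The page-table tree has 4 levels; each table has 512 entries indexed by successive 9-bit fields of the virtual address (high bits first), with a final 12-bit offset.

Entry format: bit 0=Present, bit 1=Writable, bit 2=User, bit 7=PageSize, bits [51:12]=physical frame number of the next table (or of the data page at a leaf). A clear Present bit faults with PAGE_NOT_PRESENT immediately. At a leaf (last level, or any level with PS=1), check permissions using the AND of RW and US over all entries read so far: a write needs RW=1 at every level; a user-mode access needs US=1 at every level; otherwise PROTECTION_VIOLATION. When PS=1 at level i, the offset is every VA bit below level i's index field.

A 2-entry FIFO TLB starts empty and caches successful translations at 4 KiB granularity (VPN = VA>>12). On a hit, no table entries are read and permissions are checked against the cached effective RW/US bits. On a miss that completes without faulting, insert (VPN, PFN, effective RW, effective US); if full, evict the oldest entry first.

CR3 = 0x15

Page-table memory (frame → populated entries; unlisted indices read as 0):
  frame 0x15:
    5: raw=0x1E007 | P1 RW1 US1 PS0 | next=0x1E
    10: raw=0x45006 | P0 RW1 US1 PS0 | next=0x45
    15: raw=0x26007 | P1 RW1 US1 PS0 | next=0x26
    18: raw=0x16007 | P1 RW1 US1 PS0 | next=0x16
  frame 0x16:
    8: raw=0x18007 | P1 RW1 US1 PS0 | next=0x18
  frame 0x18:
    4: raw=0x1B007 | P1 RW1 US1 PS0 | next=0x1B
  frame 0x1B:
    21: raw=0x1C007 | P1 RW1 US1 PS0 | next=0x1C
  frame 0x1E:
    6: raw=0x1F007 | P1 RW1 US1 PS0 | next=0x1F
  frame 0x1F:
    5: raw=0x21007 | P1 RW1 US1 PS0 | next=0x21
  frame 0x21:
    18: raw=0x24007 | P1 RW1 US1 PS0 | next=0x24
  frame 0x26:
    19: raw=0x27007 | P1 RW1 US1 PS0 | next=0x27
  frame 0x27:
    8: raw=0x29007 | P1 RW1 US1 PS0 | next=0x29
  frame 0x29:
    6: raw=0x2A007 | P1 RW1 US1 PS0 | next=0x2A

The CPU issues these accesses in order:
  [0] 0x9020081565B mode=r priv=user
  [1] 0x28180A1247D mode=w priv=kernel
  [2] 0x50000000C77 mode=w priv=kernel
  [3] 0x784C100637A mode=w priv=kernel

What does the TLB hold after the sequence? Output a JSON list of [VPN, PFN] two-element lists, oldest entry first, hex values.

Trace:
#0 VA=0x9020081565B (r,user):
  L0 @0x15[18] → 0x16007  P=1,RW=1,US=1,PS=0
  L1 @0x16[8] → 0x18007  P=1,RW=1,US=1,PS=0
  L2 @0x18[4] → 0x1B007  P=1,RW=1,US=1,PS=0
  L3 @0x1B[21] → 0x1C007  P=1,RW=1,US=1,PS=0
  ⇒ phys 0x1C65B  [4 reads]
#1 VA=0x28180A1247D (w,kernel):
  L0 @0x15[5] → 0x1E007  P=1,RW=1,US=1,PS=0
  L1 @0x1E[6] → 0x1F007  P=1,RW=1,US=1,PS=0
  L2 @0x1F[5] → 0x21007  P=1,RW=1,US=1,PS=0
  L3 @0x21[18] → 0x24007  P=1,RW=1,US=1,PS=0
  ⇒ phys 0x2447D  [4 reads]
#2 VA=0x50000000C77 (w,kernel):
  L0 @0x15[10] → 0x45006  P=0,RW=1,US=1,PS=0
  ⇒ fault: PAGE_NOT_PRESENT  — 1 lookups
#3 VA=0x784C100637A (w,kernel):
  L0 @0x15[15] → 0x26007  P=1,RW=1,US=1,PS=0
  L1 @0x26[19] → 0x27007  P=1,RW=1,US=1,PS=0
  L2 @0x27[8] → 0x29007  P=1,RW=1,US=1,PS=0
  L3 @0x29[6] → 0x2A007  P=1,RW=1,US=1,PS=0
  ⇒ phys 0x2A37A  [4 reads]

TLB: [["0x28180A12", "0x24"], ["0x784C1006", "0x2A"]]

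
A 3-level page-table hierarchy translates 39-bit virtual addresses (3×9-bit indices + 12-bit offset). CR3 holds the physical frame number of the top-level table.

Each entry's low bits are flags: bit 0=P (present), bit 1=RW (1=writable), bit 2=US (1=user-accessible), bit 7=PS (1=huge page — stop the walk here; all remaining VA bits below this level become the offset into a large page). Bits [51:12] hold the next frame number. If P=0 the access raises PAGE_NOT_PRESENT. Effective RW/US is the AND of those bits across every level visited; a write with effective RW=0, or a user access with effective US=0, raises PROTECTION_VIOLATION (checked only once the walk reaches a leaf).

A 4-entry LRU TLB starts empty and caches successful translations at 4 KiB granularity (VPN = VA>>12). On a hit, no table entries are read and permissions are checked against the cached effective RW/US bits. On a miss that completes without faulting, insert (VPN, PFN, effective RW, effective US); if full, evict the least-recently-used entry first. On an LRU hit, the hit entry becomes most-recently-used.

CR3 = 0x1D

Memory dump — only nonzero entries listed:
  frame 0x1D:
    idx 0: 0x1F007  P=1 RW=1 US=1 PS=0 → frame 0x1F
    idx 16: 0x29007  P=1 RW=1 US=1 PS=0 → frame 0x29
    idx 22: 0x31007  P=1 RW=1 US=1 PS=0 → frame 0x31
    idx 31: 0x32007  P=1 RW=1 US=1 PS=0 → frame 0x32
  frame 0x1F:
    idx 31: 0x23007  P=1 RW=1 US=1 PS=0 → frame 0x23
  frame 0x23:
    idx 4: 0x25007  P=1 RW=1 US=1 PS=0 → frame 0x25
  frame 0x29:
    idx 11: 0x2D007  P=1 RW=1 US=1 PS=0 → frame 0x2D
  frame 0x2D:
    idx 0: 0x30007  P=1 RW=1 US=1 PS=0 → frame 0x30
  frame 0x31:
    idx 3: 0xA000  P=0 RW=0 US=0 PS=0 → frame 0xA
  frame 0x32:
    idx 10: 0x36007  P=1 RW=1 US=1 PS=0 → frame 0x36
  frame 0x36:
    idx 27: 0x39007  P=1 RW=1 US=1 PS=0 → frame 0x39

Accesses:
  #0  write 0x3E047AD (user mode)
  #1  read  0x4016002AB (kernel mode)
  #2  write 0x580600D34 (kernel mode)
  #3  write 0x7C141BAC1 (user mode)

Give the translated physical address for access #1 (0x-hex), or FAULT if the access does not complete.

Walk each access:
#0 VA=0x3E047AD (w,user):
  [0] read 0x1D idx=0: raw=0x1F007 flags P=1 W=1 U=1 S=0
  [1] read 0x1F idx=31: raw=0x23007 flags P=1 W=1 U=1 S=0
  [2] read 0x23 idx=4: raw=0x25007 flags P=1 W=1 U=1 S=0
  ⇒ phys 0x257AD  [3 reads]
#1 VA=0x4016002AB (r,kernel):
  [0] read 0x1D idx=16: raw=0x29007 flags P=1 W=1 U=1 S=0
  [1] read 0x29 idx=11: raw=0x2D007 flags P=1 W=1 U=1 S=0
  [2] read 0x2D idx=0: raw=0x30007 flags P=1 W=1 U=1 S=0
  ⇒ phys 0x302AB  [3 reads]
#2 VA=0x580600D34 (w,kernel):
  [0] read 0x1D idx=22: raw=0x31007 flags P=1 W=1 U=1 S=0
  [1] read 0x31 idx=3: raw=0xA000 flags P=0 W=0 U=0 S=0
  → PAGE_NOT_PRESENT  (2 entries read)
#3 VA=0x7C141BAC1 (w,user):
  [0] read 0x1D idx=31: raw=0x32007 flags P=1 W=1 U=1 S=0
  [1] read 0x32 idx=10: raw=0x36007 flags P=1 W=1 U=1 S=0
  [2] read 0x36 idx=27: raw=0x39007 flags P=1 W=1 U=1 S=0
  ⇒ phys 0x39AC1  [3 reads]

Access #1 PA: 0x302AB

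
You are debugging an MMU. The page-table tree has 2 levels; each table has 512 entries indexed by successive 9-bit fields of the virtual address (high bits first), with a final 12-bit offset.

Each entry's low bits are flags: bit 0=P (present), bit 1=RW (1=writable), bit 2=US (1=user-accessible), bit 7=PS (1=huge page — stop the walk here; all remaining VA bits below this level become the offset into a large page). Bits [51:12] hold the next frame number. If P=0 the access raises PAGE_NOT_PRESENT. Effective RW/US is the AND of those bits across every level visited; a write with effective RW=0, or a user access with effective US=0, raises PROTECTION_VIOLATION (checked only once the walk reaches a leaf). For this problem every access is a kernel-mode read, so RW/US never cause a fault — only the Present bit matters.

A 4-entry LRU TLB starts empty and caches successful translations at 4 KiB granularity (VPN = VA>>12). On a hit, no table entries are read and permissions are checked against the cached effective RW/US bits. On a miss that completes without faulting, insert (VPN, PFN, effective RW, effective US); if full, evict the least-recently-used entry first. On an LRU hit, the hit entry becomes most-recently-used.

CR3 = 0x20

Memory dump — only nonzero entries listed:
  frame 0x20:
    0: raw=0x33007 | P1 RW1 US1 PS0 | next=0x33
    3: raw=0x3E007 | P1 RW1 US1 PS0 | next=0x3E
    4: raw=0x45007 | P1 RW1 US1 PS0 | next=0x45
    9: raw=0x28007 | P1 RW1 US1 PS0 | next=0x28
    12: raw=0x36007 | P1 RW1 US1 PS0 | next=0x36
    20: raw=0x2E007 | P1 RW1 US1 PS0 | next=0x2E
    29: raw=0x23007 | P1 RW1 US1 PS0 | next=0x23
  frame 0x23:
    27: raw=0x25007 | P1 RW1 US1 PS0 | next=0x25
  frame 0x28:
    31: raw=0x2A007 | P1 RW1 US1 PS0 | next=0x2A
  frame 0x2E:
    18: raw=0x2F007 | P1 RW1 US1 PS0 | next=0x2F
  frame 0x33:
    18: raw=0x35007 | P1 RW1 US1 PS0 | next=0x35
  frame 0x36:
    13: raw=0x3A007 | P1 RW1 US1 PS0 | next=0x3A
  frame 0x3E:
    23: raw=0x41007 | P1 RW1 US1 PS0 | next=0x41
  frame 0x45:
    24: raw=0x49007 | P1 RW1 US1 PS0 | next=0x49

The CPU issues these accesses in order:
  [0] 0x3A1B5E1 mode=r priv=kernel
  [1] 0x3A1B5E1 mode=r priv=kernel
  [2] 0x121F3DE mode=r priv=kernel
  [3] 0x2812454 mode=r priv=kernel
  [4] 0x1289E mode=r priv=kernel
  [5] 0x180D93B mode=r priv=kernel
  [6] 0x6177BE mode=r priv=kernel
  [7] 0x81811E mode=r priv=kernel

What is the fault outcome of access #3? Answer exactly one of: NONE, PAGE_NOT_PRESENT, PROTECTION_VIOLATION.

Per-access translation:
#0 VA=0x3A1B5E1 (r,kernel):
  L0 @0x20[29] → 0x23007  P=1,RW=1,US=1,PS=0
  L1 @0x23[27] → 0x25007  P=1,RW=1,US=1,PS=0
  ✓ 0x255E1  — 2 lookups
#1 VA=0x3A1B5E1 (r,kernel):
  TLB hit vpn=0x3A1B → PA=0x255E1
#2 VA=0x121F3DE (r,kernel):
  L0 @0x20[9] → 0x28007  P=1,RW=1,US=1,PS=0
  L1 @0x28[31] → 0x2A007  P=1,RW=1,US=1,PS=0
  ✓ 0x2A3DE  — 2 lookups
#3 VA=0x2812454 (r,kernel):
  L0 @0x20[20] → 0x2E007  P=1,RW=1,US=1,PS=0
  L1 @0x2E[18] → 0x2F007  P=1,RW=1,US=1,PS=0
  ✓ 0x2F454  — 2 lookups
#4 VA=0x1289E (r,kernel):
  L0 @0x20[0] → 0x33007  P=1,RW=1,US=1,PS=0
  L1 @0x33[18] → 0x35007  P=1,RW=1,US=1,PS=0
  ✓ 0x3589E  — 2 lookups
#5 VA=0x180D93B (r,kernel):
  L0 @0x20[12] → 0x36007  P=1,RW=1,US=1,PS=0
  L1 @0x36[13] → 0x3A007  P=1,RW=1,US=1,PS=0
  ✓ 0x3A93B  — 2 lookups
#6 VA=0x6177BE (r,kernel):
  L0 @0x20[3] → 0x3E007  P=1,RW=1,US=1,PS=0
  L1 @0x3E[23] → 0x41007  P=1,RW=1,US=1,PS=0
  ✓ 0x417BE  — 2 lookups
#7 VA=0x81811E (r,kernel):
  L0 @0x20[4] → 0x45007  P=1,RW=1,US=1,PS=0
  L1 @0x45[24] → 0x49007  P=1,RW=1,US=1,PS=0
  ✓ 0x4911E  — 2 lookups

Access #3 fault: NONE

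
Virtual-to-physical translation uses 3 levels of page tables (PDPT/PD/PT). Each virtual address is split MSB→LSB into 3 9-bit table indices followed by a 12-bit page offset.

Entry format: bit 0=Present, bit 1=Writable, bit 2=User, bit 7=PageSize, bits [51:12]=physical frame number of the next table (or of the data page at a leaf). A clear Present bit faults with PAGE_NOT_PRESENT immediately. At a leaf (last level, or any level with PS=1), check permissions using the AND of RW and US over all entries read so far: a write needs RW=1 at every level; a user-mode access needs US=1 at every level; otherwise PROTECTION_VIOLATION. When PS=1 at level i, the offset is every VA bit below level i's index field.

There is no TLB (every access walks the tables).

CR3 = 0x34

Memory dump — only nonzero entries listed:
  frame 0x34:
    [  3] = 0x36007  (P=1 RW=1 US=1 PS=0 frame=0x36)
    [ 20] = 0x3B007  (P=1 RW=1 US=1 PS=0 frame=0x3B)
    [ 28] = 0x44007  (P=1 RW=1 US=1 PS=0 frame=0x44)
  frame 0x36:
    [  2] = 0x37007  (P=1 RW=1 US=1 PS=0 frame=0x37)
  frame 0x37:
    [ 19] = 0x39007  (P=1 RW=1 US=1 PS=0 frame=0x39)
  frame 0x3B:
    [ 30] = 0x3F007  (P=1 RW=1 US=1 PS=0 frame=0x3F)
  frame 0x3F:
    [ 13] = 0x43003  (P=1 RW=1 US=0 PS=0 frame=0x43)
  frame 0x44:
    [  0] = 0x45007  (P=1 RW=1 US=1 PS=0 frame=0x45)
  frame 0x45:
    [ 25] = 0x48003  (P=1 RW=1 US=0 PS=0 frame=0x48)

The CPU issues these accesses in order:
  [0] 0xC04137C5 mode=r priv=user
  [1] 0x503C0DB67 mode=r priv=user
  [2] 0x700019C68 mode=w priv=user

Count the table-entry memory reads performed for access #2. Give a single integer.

Walk each access:
#0 VA=0xC04137C5 (r,user):
  lvl0: tbl 0x34, slot 3 ⇒ 0x36007 (P1/RW1/US1/PS0)
  lvl1: tbl 0x36, slot 2 ⇒ 0x37007 (P1/RW1/US1/PS0)
  lvl2: tbl 0x37, slot 19 ⇒ 0x39007 (P1/RW1/US1/PS0)
  ⇒ phys 0x397C5  [3 reads]
#1 VA=0x503C0DB67 (r,user):
  lvl0: tbl 0x34, slot 20 ⇒ 0x3B007 (P1/RW1/US1/PS0)
  lvl1: tbl 0x3B, slot 30 ⇒ 0x3F007 (P1/RW1/US1/PS0)
  lvl2: tbl 0x3F, slot 13 ⇒ 0x43003 (P1/RW1/US0/PS0)
  ✗ PROTECTION_VIOLATION  [3 reads]
#2 VA=0x700019C68 (w,user):
  lvl0: tbl 0x34, slot 28 ⇒ 0x44007 (P1/RW1/US1/PS0)
  lvl1: tbl 0x44, slot 0 ⇒ 0x45007 (P1/RW1/US1/PS0)
  lvl2: tbl 0x45, slot 25 ⇒ 0x48003 (P1/RW1/US0/PS0)
  ✗ PROTECTION_VIOLATION  [3 reads]

Entries read for #2: 3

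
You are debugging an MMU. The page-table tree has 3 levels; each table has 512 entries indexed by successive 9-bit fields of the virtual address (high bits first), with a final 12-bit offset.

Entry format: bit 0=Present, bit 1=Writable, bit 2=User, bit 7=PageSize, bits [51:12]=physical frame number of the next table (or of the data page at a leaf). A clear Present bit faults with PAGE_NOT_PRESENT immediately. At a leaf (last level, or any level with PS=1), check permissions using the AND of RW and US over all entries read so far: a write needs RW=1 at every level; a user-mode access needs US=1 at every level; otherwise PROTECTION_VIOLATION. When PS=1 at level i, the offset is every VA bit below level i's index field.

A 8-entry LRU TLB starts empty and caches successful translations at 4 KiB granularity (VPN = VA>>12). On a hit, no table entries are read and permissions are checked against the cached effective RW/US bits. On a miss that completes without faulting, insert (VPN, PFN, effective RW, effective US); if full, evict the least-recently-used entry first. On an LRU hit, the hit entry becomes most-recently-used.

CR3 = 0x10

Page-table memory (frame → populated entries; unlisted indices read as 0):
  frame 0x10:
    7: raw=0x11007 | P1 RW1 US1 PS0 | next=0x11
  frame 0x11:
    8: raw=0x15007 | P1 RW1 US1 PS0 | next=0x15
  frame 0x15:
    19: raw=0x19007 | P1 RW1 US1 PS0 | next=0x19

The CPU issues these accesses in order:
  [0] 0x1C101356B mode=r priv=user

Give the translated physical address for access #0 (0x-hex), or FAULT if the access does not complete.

Walk each access:
#0 VA=0x1C101356B (r,user):
  L0 @0x10[7] → 0x11007  P=1,RW=1,US=1,PS=0
  L1 @0x11[8] → 0x15007  P=1,RW=1,US=1,PS=0
  L2 @0x15[19] → 0x19007  P=1,RW=1,US=1,PS=0
  ✓ 0x1956B  — 3 lookups

Access #0 PA: 0x1956B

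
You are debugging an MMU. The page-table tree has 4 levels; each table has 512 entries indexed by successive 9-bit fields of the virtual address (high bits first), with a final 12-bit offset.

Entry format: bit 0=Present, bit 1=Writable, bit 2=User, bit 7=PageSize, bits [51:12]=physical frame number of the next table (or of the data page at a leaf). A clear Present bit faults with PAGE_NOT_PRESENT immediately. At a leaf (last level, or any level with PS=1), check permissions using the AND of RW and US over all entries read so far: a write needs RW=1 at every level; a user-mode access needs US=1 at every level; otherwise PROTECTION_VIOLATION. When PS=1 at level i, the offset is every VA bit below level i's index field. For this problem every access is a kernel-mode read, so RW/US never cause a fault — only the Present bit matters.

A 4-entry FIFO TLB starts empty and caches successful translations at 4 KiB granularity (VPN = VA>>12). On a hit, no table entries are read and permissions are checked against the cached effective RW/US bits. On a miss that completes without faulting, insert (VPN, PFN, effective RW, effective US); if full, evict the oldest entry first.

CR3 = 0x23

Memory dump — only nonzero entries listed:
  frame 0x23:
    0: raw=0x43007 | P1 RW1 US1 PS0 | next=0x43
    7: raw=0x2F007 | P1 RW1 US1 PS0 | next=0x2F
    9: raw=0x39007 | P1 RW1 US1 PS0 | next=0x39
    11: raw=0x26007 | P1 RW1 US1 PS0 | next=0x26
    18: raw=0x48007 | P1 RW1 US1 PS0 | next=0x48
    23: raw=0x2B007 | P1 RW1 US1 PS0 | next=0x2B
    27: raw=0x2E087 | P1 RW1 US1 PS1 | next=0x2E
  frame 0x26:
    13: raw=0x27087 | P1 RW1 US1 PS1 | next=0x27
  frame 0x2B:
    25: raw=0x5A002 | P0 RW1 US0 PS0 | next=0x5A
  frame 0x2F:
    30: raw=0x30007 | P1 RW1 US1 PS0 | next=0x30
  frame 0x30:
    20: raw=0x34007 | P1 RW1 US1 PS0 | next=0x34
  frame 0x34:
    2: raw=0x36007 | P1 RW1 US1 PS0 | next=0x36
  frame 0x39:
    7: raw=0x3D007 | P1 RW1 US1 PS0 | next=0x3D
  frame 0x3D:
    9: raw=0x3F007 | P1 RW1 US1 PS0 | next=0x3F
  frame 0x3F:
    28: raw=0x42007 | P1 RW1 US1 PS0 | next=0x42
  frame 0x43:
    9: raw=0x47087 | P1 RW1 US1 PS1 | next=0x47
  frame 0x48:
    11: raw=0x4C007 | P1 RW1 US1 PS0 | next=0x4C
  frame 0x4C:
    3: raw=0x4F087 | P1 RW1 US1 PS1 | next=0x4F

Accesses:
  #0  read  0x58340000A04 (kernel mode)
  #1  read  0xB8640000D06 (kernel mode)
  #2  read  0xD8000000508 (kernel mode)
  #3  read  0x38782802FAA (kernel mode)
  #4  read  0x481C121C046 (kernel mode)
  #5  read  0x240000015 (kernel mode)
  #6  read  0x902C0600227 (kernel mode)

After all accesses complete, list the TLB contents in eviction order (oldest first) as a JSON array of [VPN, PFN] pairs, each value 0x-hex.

Trace:
#0 VA=0x58340000A04 (r,kernel):
  L0: frame=0x23 idx=11 entry=0x26007 [P=1 RW=1 US=1 PS=0]
  L1: frame=0x26 idx=13 entry=0x27087 [P=1 RW=1 US=1 PS=1]
  ✓ 0x27A04 (huge @L1)  — 2 lookups
#1 VA=0xB8640000D06 (r,kernel):
  L0: frame=0x23 idx=23 entry=0x2B007 [P=1 RW=1 US=1 PS=0]
  L1: frame=0x2B idx=25 entry=0x5A002 [P=0 RW=1 US=0 PS=0]
  ✗ PAGE_NOT_PRESENT  [2 reads]
#2 VA=0xD8000000508 (r,kernel):
  L0: frame=0x23 idx=27 entry=0x2E087 [P=1 RW=1 US=1 PS=1]
  ✓ 0x2E508 (huge @L0)  — 1 lookups
#3 VA=0x38782802FAA (r,kernel):
  L0: frame=0x23 idx=7 entry=0x2F007 [P=1 RW=1 US=1 PS=0]
  L1: frame=0x2F idx=30 entry=0x30007 [P=1 RW=1 US=1 PS=0]
  L2: frame=0x30 idx=20 entry=0x34007 [P=1 RW=1 US=1 PS=0]
  L3: frame=0x34 idx=2 entry=0x36007 [P=1 RW=1 US=1 PS=0]
  ✓ 0x36FAA  — 4 lookups
#4 VA=0x481C121C046 (r,kernel):
  L0: frame=0x23 idx=9 entry=0x39007 [P=1 RW=1 US=1 PS=0]
  L1: frame=0x39 idx=7 entry=0x3D007 [P=1 RW=1 US=1 PS=0]
  L2: frame=0x3D idx=9 entry=0x3F007 [P=1 RW=1 US=1 PS=0]
  L3: frame=0x3F idx=28 entry=0x42007 [P=1 RW=1 US=1 PS=0]
  ✓ 0x42046  — 4 lookups
#5 VA=0x240000015 (r,kernel):
  L0: frame=0x23 idx=0 entry=0x43007 [P=1 RW=1 US=1 PS=0]
  L1: frame=0x43 idx=9 entry=0x47087 [P=1 RW=1 US=1 PS=1]
  ✓ 0x47015 (huge @L1)  — 2 lookups
#6 VA=0x902C0600227 (r,kernel):
  L0: frame=0x23 idx=18 entry=0x48007 [P=1 RW=1 US=1 PS=0]
  L1: frame=0x48 idx=11 entry=0x4C007 [P=1 RW=1 US=1 PS=0]
  L2: frame=0x4C idx=3 entry=0x4F087 [P=1 RW=1 US=1 PS=1]
  ✓ 0x4F227 (huge @L2)  — 3 lookups

TLB: [["0x38782802", "0x36"], ["0x481C121C", "0x42"], ["0x240000", "0x47"], ["0x902C0600", "0x4F"]]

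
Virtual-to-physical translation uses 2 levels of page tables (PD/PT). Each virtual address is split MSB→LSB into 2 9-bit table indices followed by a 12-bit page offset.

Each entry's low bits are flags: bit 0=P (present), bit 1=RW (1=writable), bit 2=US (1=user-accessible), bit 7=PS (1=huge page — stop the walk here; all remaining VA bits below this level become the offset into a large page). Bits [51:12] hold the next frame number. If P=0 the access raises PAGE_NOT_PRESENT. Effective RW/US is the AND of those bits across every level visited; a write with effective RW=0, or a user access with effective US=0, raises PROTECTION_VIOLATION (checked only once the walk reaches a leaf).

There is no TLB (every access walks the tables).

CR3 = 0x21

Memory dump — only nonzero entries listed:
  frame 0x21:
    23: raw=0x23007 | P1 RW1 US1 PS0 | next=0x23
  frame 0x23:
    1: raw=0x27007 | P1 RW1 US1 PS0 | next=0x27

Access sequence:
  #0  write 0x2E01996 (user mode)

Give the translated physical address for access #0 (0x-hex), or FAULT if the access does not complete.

Walk each access:
#0 VA=0x2E01996 (w,user):
  L0: frame=0x21 idx=23 entry=0x23007 [P=1 RW=1 US=1 PS=0]
  L1: frame=0x23 idx=1 entry=0x27007 [P=1 RW=1 US=1 PS=0]
  → PA=0x27996  (2 entries read)

Access #0 PA: 0x27996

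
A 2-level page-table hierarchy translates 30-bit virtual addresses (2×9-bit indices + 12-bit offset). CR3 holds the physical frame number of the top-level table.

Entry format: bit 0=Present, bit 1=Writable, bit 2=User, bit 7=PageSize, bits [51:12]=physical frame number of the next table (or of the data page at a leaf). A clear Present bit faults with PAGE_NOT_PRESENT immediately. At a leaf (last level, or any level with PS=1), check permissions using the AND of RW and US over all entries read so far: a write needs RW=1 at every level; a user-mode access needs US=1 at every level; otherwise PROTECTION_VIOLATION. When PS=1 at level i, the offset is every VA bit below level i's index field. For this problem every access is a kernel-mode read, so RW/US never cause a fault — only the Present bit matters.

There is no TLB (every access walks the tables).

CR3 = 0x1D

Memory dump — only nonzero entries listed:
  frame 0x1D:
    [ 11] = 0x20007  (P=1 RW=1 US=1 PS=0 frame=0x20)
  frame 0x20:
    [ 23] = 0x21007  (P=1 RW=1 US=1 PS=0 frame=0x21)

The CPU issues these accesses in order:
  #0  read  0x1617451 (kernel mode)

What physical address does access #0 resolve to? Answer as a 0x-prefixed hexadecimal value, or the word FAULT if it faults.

Trace:
#0 VA=0x1617451 (r,kernel):
  L0 @0x1D[11] → 0x20007  P=1,RW=1,US=1,PS=0
  L1 @0x20[23] → 0x21007  P=1,RW=1,US=1,PS=0
  ✓ 0x21451  — 2 lookups

Access #0 PA: 0x21451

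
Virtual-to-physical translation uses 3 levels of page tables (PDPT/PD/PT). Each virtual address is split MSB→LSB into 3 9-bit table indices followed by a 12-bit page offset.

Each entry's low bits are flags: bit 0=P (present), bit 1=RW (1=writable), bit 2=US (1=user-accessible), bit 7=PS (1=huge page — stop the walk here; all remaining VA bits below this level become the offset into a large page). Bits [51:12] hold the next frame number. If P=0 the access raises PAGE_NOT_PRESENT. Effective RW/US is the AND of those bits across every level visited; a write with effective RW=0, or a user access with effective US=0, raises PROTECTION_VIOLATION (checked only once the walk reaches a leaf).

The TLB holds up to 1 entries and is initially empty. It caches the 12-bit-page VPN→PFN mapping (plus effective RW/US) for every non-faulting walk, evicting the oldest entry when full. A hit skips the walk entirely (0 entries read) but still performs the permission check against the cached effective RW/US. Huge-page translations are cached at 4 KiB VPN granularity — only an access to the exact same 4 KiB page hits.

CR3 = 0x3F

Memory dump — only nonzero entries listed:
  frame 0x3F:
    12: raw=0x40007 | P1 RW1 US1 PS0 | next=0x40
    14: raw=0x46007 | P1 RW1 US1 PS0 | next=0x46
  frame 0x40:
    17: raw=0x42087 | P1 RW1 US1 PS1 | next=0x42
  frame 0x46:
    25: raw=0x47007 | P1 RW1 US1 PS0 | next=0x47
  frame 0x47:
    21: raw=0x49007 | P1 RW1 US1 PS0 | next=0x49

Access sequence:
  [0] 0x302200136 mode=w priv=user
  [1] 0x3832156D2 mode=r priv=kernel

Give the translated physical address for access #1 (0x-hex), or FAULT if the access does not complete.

Per-access translation:
#0 VA=0x302200136 (w,user):
  L0 @0x3F[12] → 0x40007  P=1,RW=1,US=1,PS=0
  L1 @0x40[17] → 0x42087  P=1,RW=1,US=1,PS=1
  ✓ 0x42136 (huge @L1)  — 2 lookups
#1 VA=0x3832156D2 (r,kernel):
  L0 @0x3F[14] → 0x46007  P=1,RW=1,US=1,PS=0
  L1 @0x46[25] → 0x47007  P=1,RW=1,US=1,PS=0
  L2 @0x47[21] → 0x49007  P=1,RW=1,US=1,PS=0
  ✓ 0x496D2  — 3 lookups

Access #1 PA: 0x496D2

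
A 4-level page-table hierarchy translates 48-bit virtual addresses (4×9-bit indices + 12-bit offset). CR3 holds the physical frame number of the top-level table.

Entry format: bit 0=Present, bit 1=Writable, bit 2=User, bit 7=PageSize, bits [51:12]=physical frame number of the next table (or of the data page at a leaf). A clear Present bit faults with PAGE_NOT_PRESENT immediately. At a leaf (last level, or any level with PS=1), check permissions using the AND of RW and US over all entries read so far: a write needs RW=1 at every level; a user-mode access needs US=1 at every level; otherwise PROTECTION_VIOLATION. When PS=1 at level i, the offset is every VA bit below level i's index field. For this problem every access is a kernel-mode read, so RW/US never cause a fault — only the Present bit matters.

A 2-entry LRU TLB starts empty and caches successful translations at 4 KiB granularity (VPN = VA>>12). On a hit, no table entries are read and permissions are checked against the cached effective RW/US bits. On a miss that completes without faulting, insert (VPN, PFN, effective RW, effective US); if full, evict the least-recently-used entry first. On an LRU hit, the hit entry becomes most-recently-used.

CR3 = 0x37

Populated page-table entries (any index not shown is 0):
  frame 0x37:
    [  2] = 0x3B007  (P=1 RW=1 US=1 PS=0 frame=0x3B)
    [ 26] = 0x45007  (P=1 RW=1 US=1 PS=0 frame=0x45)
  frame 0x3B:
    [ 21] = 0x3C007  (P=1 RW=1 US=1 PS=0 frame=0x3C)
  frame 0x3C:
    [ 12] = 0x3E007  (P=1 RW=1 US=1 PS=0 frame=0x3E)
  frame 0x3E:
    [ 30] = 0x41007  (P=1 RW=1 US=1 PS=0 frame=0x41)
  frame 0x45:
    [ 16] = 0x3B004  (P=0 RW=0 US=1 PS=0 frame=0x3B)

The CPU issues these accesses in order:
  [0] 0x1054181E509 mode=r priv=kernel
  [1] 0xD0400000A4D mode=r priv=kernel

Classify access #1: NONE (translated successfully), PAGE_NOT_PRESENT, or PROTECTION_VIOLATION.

Walk each access:
#0 VA=0x1054181E509 (r,kernel):
  [0] read 0x37 idx=2: raw=0x3B007 flags P=1 W=1 U=1 S=0
  [1] read 0x3B idx=21: raw=0x3C007 flags P=1 W=1 U=1 S=0
  [2] read 0x3C idx=12: raw=0x3E007 flags P=1 W=1 U=1 S=0
  [3] read 0x3E idx=30: raw=0x41007 flags P=1 W=1 U=1 S=0
  ✓ 0x41509  — 4 lookups
#1 VA=0xD0400000A4D (r,kernel):
  [0] read 0x37 idx=26: raw=0x45007 flags P=1 W=1 U=1 S=0
  [1] read 0x45 idx=16: raw=0x3B004 flags P=0 W=0 U=1 S=0
  ✗ PAGE_NOT_PRESENT  [2 reads]

Access #1 fault: PAGE_NOT_PRESENT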